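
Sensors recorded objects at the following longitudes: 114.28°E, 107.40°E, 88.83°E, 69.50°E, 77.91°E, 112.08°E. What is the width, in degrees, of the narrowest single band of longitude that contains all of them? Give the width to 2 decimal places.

44.78°

Sort the longitudes: +69.50°, +77.91°, +88.83°, +107.40°, +112.08°, +114.28°.
Eastward gaps between consecutive values (wrapping around): 8.41°, 10.92°, 18.57°, 4.68°, 2.20°, 315.22°.
Largest gap = 315.22° ⇒ minimal covering band is its complement: 360° − 315.22° = 44.78°.
Band runs from +69.50° eastward to +114.28°.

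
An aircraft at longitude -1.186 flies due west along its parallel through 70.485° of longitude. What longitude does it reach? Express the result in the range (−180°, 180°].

Start at -1.186°; shift −70.485° → -71.671°.
-71.671° already lies in (−180°, 180°].

-71.671°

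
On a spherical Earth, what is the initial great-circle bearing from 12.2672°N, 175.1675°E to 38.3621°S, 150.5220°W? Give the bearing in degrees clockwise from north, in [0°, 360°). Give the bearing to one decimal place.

Δλ = -150.5220 − 175.1675 = -325.6895°; wrapped into (−180°, 180°]: 34.3105°.
θ = atan2( sin Δλ · cos φ₂ , cos φ₁ · sin φ₂ − sin φ₁ · cos φ₂ · cos Δλ )
  = atan2(0.44198, -0.74407) = 149.289° → normalised to [0°, 360°): 149.289°.

149.3°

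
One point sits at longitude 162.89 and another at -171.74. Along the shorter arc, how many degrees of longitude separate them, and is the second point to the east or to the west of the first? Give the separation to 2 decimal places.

25.37° east

Raw difference: -171.74 − 162.89 = -334.63°.
Normalise into (−180°, 180°]: -334.63° + 360° = 25.37°.
Positive ⇒ the second point lies to the east; separation 25.37°.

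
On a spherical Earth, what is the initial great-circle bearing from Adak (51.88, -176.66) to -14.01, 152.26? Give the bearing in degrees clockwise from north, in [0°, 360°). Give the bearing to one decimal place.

Δλ = 152.26 − -176.66 = 328.92°; wrapped into (−180°, 180°]: -31.08°.
θ = atan2( sin Δλ · cos φ₂ , cos φ₁ · sin φ₂ − sin φ₁ · cos φ₂ · cos Δλ )
  = atan2(-0.50088, -0.80319) = -148.052° → normalised to [0°, 360°): 211.948°.

211.9°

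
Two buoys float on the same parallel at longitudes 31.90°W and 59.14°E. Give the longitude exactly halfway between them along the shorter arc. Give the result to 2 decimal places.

13.62°E

Signed shortest Δλ from -31.90° to +59.14° is +91.04°.
Midpoint longitude = -31.90° + (+91.04°)/2 = -31.90° + 45.52° = +13.62°.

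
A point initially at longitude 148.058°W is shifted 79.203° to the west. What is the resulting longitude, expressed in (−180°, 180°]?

Start at -148.058°; shift −79.203° → -227.261°.
-227.261° lies outside (−180°, 180°]; add 360° → +132.739°.

132.739°E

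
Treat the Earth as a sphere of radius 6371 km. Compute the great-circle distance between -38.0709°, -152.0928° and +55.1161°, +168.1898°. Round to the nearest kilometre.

Δλ = 168.1898 − -152.0928 = 320.2826°; wrapped into (−180°, 180°]: -39.7174°.
Δφ = 55.1161 − -38.0709 = 93.1870°.
a = sin²(Δφ/2) + cos φ₁ · cos φ₂ · sin²(Δλ/2) = 0.579754.
c = 2·atan2(√a, √(1−a)) = 1.73099 rad → d = 6371·c ≈ 11028.13 km.

11028 km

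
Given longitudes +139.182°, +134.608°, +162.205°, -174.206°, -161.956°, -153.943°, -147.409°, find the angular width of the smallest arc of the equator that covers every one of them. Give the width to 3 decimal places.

77.983°

Sort the longitudes: -174.206°, -161.956°, -153.943°, -147.409°, +134.608°, +139.182°, +162.205°.
Eastward gaps between consecutive values (wrapping around): 12.250°, 8.013°, 6.534°, 282.017°, 4.574°, 23.023°, 23.589°.
Largest gap = 282.017° ⇒ minimal covering band is its complement: 360° − 282.017° = 77.983°.
Band runs from +134.608° eastward to -147.409°, crossing the antimeridian.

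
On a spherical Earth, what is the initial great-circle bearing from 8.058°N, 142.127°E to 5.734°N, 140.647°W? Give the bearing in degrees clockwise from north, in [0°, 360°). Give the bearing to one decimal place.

86.0°

Δλ = -140.647 − 142.127 = -282.774°; wrapped into (−180°, 180°]: 77.226°.
θ = atan2( sin Δλ · cos φ₂ , cos φ₁ · sin φ₂ − sin φ₁ · cos φ₂ · cos Δλ )
  = atan2(0.97037, 0.06809) = 85.986° → normalised to [0°, 360°): 85.986°.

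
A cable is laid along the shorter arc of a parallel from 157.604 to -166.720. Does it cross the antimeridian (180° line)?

Yes

Naïve |-166.720 − 157.604| = 324.324° > 180°, so the shorter arc goes the other way round — across 180°.
Signed shortest Δλ = ((-166.720 − 157.604 + 180) mod 360) − 180 = 35.676°.
Going east by 35.676° from +157.604° passes through 180° before reaching -166.720°.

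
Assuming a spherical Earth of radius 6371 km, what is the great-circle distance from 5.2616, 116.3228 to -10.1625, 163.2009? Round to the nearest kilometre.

5467 km

Δλ = 163.2009 − 116.3228 = 46.8781°.
Δφ = -10.1625 − 5.2616 = -15.4241°.
a = sin²(Δφ/2) + cos φ₁ · cos φ₂ · sin²(Δλ/2) = 0.173093.
c = 2·atan2(√a, √(1−a)) = 0.85818 rad → d = 6371·c ≈ 5467.48 km.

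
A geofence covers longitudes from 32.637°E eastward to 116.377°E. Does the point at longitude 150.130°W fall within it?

No

Band width going east from +32.637° to +116.377°: ((116.377 − 32.637) mod 360) = 83.740°.
Offset of -150.130° east of the west edge: ((-150.130 − 32.637) mod 360) = 177.233°.
177.233° > 83.740° ⇒ outside.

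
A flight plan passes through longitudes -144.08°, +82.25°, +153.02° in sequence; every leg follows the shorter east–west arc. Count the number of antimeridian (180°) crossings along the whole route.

1

Leg 1: -144.08° → +82.25°, shortest Δλ = -133.67° (west) — crosses 180°.
Leg 2: +82.25° → +153.02°, shortest Δλ = 70.77° (east) — does not cross 180°.
Total crossings: 1.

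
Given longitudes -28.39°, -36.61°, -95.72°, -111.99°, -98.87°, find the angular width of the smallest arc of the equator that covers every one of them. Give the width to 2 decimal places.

83.60°

Sort the longitudes: -111.99°, -98.87°, -95.72°, -36.61°, -28.39°.
Eastward gaps between consecutive values (wrapping around): 13.12°, 3.15°, 59.11°, 8.22°, 276.40°.
Largest gap = 276.40° ⇒ minimal covering band is its complement: 360° − 276.40° = 83.60°.
Band runs from -111.99° eastward to -28.39°.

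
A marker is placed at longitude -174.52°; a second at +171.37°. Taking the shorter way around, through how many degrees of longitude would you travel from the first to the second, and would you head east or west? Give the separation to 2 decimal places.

14.11° west

Raw difference: 171.37 − -174.52 = 345.89°.
Normalise into (−180°, 180°]: 345.89° − 360° = -14.11°.
Negative ⇒ the second point lies to the west; separation 14.11°.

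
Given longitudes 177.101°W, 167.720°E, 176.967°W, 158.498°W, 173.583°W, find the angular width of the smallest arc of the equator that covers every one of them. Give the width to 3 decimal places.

Sort the longitudes: -177.101°, -176.967°, -173.583°, -158.498°, +167.720°.
Eastward gaps between consecutive values (wrapping around): 0.134°, 3.384°, 15.085°, 326.218°, 15.179°.
Largest gap = 326.218° ⇒ minimal covering band is its complement: 360° − 326.218° = 33.782°.
Band runs from +167.720° eastward to -158.498°, crossing the antimeridian.

33.782°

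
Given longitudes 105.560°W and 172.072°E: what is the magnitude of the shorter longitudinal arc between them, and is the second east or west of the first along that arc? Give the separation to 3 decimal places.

82.368° west

Raw difference: 172.072 − -105.560 = 277.632°.
Normalise into (−180°, 180°]: 277.632° − 360° = -82.368°.
Negative ⇒ the second point lies to the west; separation 82.368°.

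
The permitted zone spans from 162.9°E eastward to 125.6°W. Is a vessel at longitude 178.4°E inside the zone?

Band width going east from +162.9° to -125.6°: ((-125.6 − 162.9) mod 360) = 71.5°.
Offset of +178.4° east of the west edge: ((178.4 − 162.9) mod 360) = 15.5°.
15.5° ≤ 71.5° ⇒ inside.

Yes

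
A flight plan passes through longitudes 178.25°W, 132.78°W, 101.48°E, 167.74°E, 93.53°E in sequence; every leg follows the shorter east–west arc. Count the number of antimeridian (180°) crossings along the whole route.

1

Leg 1: -178.25° → -132.78°, shortest Δλ = 45.47° (east) — does not cross 180°.
Leg 2: -132.78° → +101.48°, shortest Δλ = -125.74° (west) — crosses 180°.
Leg 3: +101.48° → +167.74°, shortest Δλ = 66.26° (east) — does not cross 180°.
Leg 4: +167.74° → +93.53°, shortest Δλ = -74.21° (west) — does not cross 180°.
Total crossings: 1.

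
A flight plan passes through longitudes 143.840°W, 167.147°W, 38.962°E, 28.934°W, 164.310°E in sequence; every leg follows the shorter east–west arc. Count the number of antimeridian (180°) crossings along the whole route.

2

Leg 1: -143.840° → -167.147°, shortest Δλ = -23.307° (west) — does not cross 180°.
Leg 2: -167.147° → +38.962°, shortest Δλ = -153.891° (west) — crosses 180°.
Leg 3: +38.962° → -28.934°, shortest Δλ = -67.896° (west) — does not cross 180°.
Leg 4: -28.934° → +164.310°, shortest Δλ = -166.756° (west) — crosses 180°.
Total crossings: 2.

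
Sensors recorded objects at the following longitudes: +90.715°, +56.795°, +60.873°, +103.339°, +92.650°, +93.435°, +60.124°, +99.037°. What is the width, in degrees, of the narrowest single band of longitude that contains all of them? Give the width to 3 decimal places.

Sort the longitudes: +56.795°, +60.124°, +60.873°, +90.715°, +92.650°, +93.435°, +99.037°, +103.339°.
Eastward gaps between consecutive values (wrapping around): 3.329°, 0.749°, 29.842°, 1.935°, 0.785°, 5.602°, 4.302°, 313.456°.
Largest gap = 313.456° ⇒ minimal covering band is its complement: 360° − 313.456° = 46.544°.
Band runs from +56.795° eastward to +103.339°.

46.544°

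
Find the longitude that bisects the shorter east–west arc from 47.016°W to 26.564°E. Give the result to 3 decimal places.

Signed shortest Δλ from -47.016° to +26.564° is +73.580°.
Midpoint longitude = -47.016° + (+73.580°)/2 = -47.016° + 36.790° = -10.226°.

10.226°W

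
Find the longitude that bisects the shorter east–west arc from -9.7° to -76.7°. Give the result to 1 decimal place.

-43.2°

Signed shortest Δλ from -9.7° to -76.7° is -67.0°.
Midpoint longitude = -9.7° + (-67.0°)/2 = -9.7° − 33.5° = -43.2°.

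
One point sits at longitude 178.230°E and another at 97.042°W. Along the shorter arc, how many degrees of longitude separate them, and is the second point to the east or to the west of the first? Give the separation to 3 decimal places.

84.728° east

Raw difference: -97.042 − 178.230 = -275.272°.
Normalise into (−180°, 180°]: -275.272° + 360° = 84.728°.
Positive ⇒ the second point lies to the east; separation 84.728°.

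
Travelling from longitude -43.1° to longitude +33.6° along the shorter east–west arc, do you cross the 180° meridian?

No

Signed shortest Δλ = ((33.6 − -43.1 + 180) mod 360) − 180 = 76.7°.
Going east by 76.7° from -43.1° reaches +33.6° without touching 180°.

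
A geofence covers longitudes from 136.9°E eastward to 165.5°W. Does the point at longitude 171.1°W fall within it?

Yes

Band width going east from +136.9° to -165.5°: ((-165.5 − 136.9) mod 360) = 57.6°.
Offset of -171.1° east of the west edge: ((-171.1 − 136.9) mod 360) = 52.0°.
52.0° ≤ 57.6° ⇒ inside.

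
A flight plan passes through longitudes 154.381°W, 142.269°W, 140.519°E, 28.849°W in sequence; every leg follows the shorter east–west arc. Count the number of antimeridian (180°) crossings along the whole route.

1

Leg 1: -154.381° → -142.269°, shortest Δλ = 12.112° (east) — does not cross 180°.
Leg 2: -142.269° → +140.519°, shortest Δλ = -77.212° (west) — crosses 180°.
Leg 3: +140.519° → -28.849°, shortest Δλ = -169.368° (west) — does not cross 180°.
Total crossings: 1.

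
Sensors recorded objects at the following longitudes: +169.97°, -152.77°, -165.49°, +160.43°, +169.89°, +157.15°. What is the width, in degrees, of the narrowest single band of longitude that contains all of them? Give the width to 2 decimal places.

Sort the longitudes: -165.49°, -152.77°, +157.15°, +160.43°, +169.89°, +169.97°.
Eastward gaps between consecutive values (wrapping around): 12.72°, 309.92°, 3.28°, 9.46°, 0.08°, 24.54°.
Largest gap = 309.92° ⇒ minimal covering band is its complement: 360° − 309.92° = 50.08°.
Band runs from +157.15° eastward to -152.77°, crossing the antimeridian.

50.08°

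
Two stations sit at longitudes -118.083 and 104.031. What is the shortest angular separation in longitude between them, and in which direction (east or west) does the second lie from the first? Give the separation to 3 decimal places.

Raw difference: 104.031 − -118.083 = 222.114°.
Normalise into (−180°, 180°]: 222.114° − 360° = -137.886°.
Negative ⇒ the second point lies to the west; separation 137.886°.

137.886° west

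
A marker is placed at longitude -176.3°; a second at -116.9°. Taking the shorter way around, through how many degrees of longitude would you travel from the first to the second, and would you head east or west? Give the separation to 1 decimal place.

59.4° east

Raw difference: -116.9 − -176.3 = 59.4°.
Normalise into (−180°, 180°]: 59.4° stays 59.4°.
Positive ⇒ the second point lies to the east; separation 59.4°.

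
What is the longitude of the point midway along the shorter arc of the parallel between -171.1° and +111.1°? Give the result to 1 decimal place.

Signed shortest Δλ from -171.1° to +111.1° is -77.8°.
Midpoint longitude = -171.1° + (-77.8°)/2 = -171.1° − 38.9° = -210.0°.
Normalise into (−180°, 180°]: +150.0°.
(The naïve average (-171.1 + +111.1)/2 = -30.0° is on the wrong side of the globe.)

+150.0°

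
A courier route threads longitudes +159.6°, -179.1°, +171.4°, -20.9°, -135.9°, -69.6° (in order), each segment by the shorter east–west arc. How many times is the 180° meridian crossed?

3

Leg 1: +159.6° → -179.1°, shortest Δλ = 21.3° (east) — crosses 180°.
Leg 2: -179.1° → +171.4°, shortest Δλ = -9.5° (west) — crosses 180°.
Leg 3: +171.4° → -20.9°, shortest Δλ = 167.7° (east) — crosses 180°.
Leg 4: -20.9° → -135.9°, shortest Δλ = -115.0° (west) — does not cross 180°.
Leg 5: -135.9° → -69.6°, shortest Δλ = 66.3° (east) — does not cross 180°.
Total crossings: 3.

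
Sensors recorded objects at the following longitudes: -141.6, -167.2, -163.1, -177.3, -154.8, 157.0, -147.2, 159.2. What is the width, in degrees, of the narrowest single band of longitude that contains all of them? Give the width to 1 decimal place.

61.4°

Sort the longitudes: -177.3°, -167.2°, -163.1°, -154.8°, -147.2°, -141.6°, +157.0°, +159.2°.
Eastward gaps between consecutive values (wrapping around): 10.1°, 4.1°, 8.3°, 7.6°, 5.6°, 298.6°, 2.2°, 23.5°.
Largest gap = 298.6° ⇒ minimal covering band is its complement: 360° − 298.6° = 61.4°.
Band runs from +157.0° eastward to -141.6°, crossing the antimeridian.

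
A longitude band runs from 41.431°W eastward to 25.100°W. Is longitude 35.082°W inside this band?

Yes

Band width going east from -41.431° to -25.100°: ((-25.100 − -41.431) mod 360) = 16.331°.
Offset of -35.082° east of the west edge: ((-35.082 − -41.431) mod 360) = 6.349°.
6.349° ≤ 16.331° ⇒ inside.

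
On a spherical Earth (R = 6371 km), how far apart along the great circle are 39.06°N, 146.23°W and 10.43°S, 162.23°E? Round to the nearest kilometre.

7655 km

Δλ = 162.23 − -146.23 = 308.46°; wrapped into (−180°, 180°]: -51.54°.
Δφ = -10.43 − 39.06 = -49.49°.
a = sin²(Δφ/2) + cos φ₁ · cos φ₂ · sin²(Δλ/2) = 0.319553.
c = 2·atan2(√a, √(1−a)) = 1.20157 rad → d = 6371·c ≈ 7655.20 km.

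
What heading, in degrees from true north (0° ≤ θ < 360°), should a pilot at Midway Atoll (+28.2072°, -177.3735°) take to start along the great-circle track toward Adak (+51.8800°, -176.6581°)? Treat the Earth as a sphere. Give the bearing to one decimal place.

Δλ = -176.6581 − -177.3735 = 0.7154°.
θ = atan2( sin Δλ · cos φ₂ , cos φ₁ · sin φ₂ − sin φ₁ · cos φ₂ · cos Δλ )
  = atan2(0.00771, 0.40154) = 1.100° → normalised to [0°, 360°): 1.100°.

1.1°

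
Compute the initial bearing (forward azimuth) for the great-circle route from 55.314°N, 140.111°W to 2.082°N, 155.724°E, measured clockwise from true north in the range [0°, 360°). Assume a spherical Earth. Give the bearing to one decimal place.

Δλ = 155.724 − -140.111 = 295.835°; wrapped into (−180°, 180°]: -64.165°.
θ = atan2( sin Δλ · cos φ₂ , cos φ₁ · sin φ₂ − sin φ₁ · cos φ₂ · cos Δλ )
  = atan2(-0.89946, -0.33742) = -110.563° → normalised to [0°, 360°): 249.437°.

249.4°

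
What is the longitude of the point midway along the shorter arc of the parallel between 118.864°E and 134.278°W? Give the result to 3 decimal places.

Signed shortest Δλ from +118.864° to -134.278° is +106.858°.
Midpoint longitude = +118.864° + (+106.858°)/2 = +118.864° + 53.429° = +172.293°.
(The naïve average (+118.864 + -134.278)/2 = -7.707° is on the wrong side of the globe.)

172.293°E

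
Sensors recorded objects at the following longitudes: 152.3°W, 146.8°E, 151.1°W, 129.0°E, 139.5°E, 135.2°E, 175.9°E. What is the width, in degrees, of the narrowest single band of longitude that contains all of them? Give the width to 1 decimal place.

79.9°

Sort the longitudes: -152.3°, -151.1°, +129.0°, +135.2°, +139.5°, +146.8°, +175.9°.
Eastward gaps between consecutive values (wrapping around): 1.2°, 280.1°, 6.2°, 4.3°, 7.3°, 29.1°, 31.8°.
Largest gap = 280.1° ⇒ minimal covering band is its complement: 360° − 280.1° = 79.9°.
Band runs from +129.0° eastward to -151.1°, crossing the antimeridian.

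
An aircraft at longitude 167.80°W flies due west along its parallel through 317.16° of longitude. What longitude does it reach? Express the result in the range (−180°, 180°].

124.96°W

Start at -167.80°; shift −317.16° → -484.96°.
-484.96° lies outside (−180°, 180°]; add 360° → -124.96°.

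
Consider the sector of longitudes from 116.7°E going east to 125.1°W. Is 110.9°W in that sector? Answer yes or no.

No

Band width going east from +116.7° to -125.1°: ((-125.1 − 116.7) mod 360) = 118.2°.
Offset of -110.9° east of the west edge: ((-110.9 − 116.7) mod 360) = 132.4°.
132.4° > 118.2° ⇒ outside.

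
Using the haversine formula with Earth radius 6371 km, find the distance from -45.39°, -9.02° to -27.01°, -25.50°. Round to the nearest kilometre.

Δλ = -25.50 − -9.02 = -16.48°.
Δφ = -27.01 − -45.39 = 18.38°.
a = sin²(Δφ/2) + cos φ₁ · cos φ₂ · sin²(Δλ/2) = 0.038359.
c = 2·atan2(√a, √(1−a)) = 0.39426 rad → d = 6371·c ≈ 2511.81 km.

2512 km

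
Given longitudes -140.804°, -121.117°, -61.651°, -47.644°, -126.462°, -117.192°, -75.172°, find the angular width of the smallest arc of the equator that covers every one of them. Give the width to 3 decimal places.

93.160°

Sort the longitudes: -140.804°, -126.462°, -121.117°, -117.192°, -75.172°, -61.651°, -47.644°.
Eastward gaps between consecutive values (wrapping around): 14.342°, 5.345°, 3.925°, 42.020°, 13.521°, 14.007°, 266.840°.
Largest gap = 266.840° ⇒ minimal covering band is its complement: 360° − 266.840° = 93.160°.
Band runs from -140.804° eastward to -47.644°.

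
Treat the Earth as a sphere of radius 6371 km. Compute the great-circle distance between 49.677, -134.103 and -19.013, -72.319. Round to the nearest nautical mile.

5263 nmi

Δλ = -72.319 − -134.103 = 61.784°.
Δφ = -19.013 − 49.677 = -68.690°.
a = sin²(Δφ/2) + cos φ₁ · cos φ₂ · sin²(Δλ/2) = 0.479563.
c = 2·atan2(√a, √(1−a)) = 1.52991 rad → d = 6371·c ≈ 9747.06 km ≈ 5262.99 nmi.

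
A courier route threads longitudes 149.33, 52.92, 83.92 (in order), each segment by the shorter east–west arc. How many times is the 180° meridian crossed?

0

Leg 1: +149.33° → +52.92°, shortest Δλ = -96.41° (west) — does not cross 180°.
Leg 2: +52.92° → +83.92°, shortest Δλ = 31.0° (east) — does not cross 180°.
Total crossings: 0.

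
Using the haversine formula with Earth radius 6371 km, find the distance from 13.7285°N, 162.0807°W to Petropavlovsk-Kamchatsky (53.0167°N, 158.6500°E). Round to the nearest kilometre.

5566 km

Δλ = 158.6500 − -162.0807 = 320.7307°; wrapped into (−180°, 180°]: -39.2693°.
Δφ = 53.0167 − 13.7285 = 39.2882°.
a = sin²(Δφ/2) + cos φ₁ · cos φ₂ · sin²(Δλ/2) = 0.178999.
c = 2·atan2(√a, √(1−a)) = 0.87369 rad → d = 6371·c ≈ 5566.28 km.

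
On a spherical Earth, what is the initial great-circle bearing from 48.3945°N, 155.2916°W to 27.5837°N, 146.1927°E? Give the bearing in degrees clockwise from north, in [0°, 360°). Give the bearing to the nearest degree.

Δλ = 146.1927 − -155.2916 = 301.4843°; wrapped into (−180°, 180°]: -58.5157°.
θ = atan2( sin Δλ · cos φ₂ , cos φ₁ · sin φ₂ − sin φ₁ · cos φ₂ · cos Δλ )
  = atan2(-0.75585, -0.03867) = -92.929° → normalised to [0°, 360°): 267.071°.

267°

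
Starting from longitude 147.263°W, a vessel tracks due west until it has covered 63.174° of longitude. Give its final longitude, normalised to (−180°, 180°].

Start at -147.263°; shift −63.174° → -210.437°.
-210.437° lies outside (−180°, 180°]; add 360° → +149.563°.

149.563°E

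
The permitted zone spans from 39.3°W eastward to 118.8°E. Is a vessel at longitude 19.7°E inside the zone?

Yes

Band width going east from -39.3° to +118.8°: ((118.8 − -39.3) mod 360) = 158.1°.
Offset of +19.7° east of the west edge: ((19.7 − -39.3) mod 360) = 59.0°.
59.0° ≤ 158.1° ⇒ inside.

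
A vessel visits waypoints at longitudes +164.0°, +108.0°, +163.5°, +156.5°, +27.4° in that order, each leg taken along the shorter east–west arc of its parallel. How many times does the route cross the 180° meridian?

0

Leg 1: +164.0° → +108.0°, shortest Δλ = -56.0° (west) — does not cross 180°.
Leg 2: +108.0° → +163.5°, shortest Δλ = 55.5° (east) — does not cross 180°.
Leg 3: +163.5° → +156.5°, shortest Δλ = -7.0° (west) — does not cross 180°.
Leg 4: +156.5° → +27.4°, shortest Δλ = -129.1° (west) — does not cross 180°.
Total crossings: 0.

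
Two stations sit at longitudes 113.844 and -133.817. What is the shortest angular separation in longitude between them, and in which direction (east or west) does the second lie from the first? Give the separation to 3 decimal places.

112.339° east

Raw difference: -133.817 − 113.844 = -247.661°.
Normalise into (−180°, 180°]: -247.661° + 360° = 112.339°.
Positive ⇒ the second point lies to the east; separation 112.339°.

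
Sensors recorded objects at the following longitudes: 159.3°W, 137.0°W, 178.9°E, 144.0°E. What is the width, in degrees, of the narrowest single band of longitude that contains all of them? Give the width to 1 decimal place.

79.0°

Sort the longitudes: -159.3°, -137.0°, +144.0°, +178.9°.
Eastward gaps between consecutive values (wrapping around): 22.3°, 281.0°, 34.9°, 21.8°.
Largest gap = 281.0° ⇒ minimal covering band is its complement: 360° − 281.0° = 79.0°.
Band runs from +144.0° eastward to -137.0°, crossing the antimeridian.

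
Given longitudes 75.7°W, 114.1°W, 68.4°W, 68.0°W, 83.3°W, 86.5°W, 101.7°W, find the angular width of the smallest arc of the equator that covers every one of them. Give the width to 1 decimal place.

Sort the longitudes: -114.1°, -101.7°, -86.5°, -83.3°, -75.7°, -68.4°, -68.0°.
Eastward gaps between consecutive values (wrapping around): 12.4°, 15.2°, 3.2°, 7.6°, 7.3°, 0.4°, 313.9°.
Largest gap = 313.9° ⇒ minimal covering band is its complement: 360° − 313.9° = 46.1°.
Band runs from -114.1° eastward to -68.0°.

46.1°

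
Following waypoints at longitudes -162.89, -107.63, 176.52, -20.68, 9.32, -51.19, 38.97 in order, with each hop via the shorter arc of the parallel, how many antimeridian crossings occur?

2

Leg 1: -162.89° → -107.63°, shortest Δλ = 55.26° (east) — does not cross 180°.
Leg 2: -107.63° → +176.52°, shortest Δλ = -75.85° (west) — crosses 180°.
Leg 3: +176.52° → -20.68°, shortest Δλ = 162.8° (east) — crosses 180°.
Leg 4: -20.68° → +9.32°, shortest Δλ = 30.0° (east) — does not cross 180°.
Leg 5: +9.32° → -51.19°, shortest Δλ = -60.51° (west) — does not cross 180°.
Leg 6: -51.19° → +38.97°, shortest Δλ = 90.16° (east) — does not cross 180°.
Total crossings: 2.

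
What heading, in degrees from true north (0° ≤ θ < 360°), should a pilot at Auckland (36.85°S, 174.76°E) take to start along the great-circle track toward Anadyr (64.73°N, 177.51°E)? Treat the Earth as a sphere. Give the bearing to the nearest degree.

Δλ = 177.51 − 174.76 = 2.75°.
θ = atan2( sin Δλ · cos φ₂ , cos φ₁ · sin φ₂ − sin φ₁ · cos φ₂ · cos Δλ )
  = atan2(0.02048, 0.97935) = 1.198° → normalised to [0°, 360°): 1.198°.

1°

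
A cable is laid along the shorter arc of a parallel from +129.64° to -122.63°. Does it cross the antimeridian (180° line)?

Naïve |-122.63 − 129.64| = 252.27° > 180°, so the shorter arc goes the other way round — across 180°.
Signed shortest Δλ = ((-122.63 − 129.64 + 180) mod 360) − 180 = 107.73°.
Going east by 107.73° from +129.64° passes through 180° before reaching -122.63°.

Yes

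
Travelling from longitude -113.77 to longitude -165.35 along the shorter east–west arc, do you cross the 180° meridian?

Signed shortest Δλ = ((-165.35 − -113.77 + 180) mod 360) − 180 = -51.58°.
Going west by 51.58° from -113.77° reaches -165.35° without touching 180°.

No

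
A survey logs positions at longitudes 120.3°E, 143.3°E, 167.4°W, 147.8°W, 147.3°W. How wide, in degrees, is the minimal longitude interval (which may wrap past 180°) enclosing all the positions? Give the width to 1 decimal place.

Sort the longitudes: -167.4°, -147.8°, -147.3°, +120.3°, +143.3°.
Eastward gaps between consecutive values (wrapping around): 19.6°, 0.5°, 267.6°, 23.0°, 49.3°.
Largest gap = 267.6° ⇒ minimal covering band is its complement: 360° − 267.6° = 92.4°.
Band runs from +120.3° eastward to -147.3°, crossing the antimeridian.

92.4°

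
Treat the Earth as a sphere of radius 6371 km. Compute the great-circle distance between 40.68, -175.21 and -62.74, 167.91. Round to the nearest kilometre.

11598 km

Δλ = 167.91 − -175.21 = 343.12°; wrapped into (−180°, 180°]: -16.88°.
Δφ = -62.74 − 40.68 = -103.42°.
a = sin²(Δφ/2) + cos φ₁ · cos φ₂ · sin²(Δλ/2) = 0.623527.
c = 2·atan2(√a, √(1−a)) = 1.82043 rad → d = 6371·c ≈ 11597.99 km.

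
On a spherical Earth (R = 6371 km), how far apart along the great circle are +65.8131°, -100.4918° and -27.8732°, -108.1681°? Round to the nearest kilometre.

Δλ = -108.1681 − -100.4918 = -7.6763°.
Δφ = -27.8732 − 65.8131 = -93.6863°.
a = sin²(Δφ/2) + cos φ₁ · cos φ₂ · sin²(Δλ/2) = 0.533770.
c = 2·atan2(√a, √(1−a)) = 1.63839 rad → d = 6371·c ≈ 10438.16 km.

10438 km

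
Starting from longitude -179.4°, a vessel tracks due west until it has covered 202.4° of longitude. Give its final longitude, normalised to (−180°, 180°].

-21.8°

Start at -179.4°; shift −202.4° → -381.8°.
-381.8° lies outside (−180°, 180°]; add 360° → -21.8°.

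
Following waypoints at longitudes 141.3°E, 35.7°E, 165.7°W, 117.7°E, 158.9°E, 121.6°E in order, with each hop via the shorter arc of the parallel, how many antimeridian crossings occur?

Leg 1: +141.3° → +35.7°, shortest Δλ = -105.6° (west) — does not cross 180°.
Leg 2: +35.7° → -165.7°, shortest Δλ = 158.6° (east) — crosses 180°.
Leg 3: -165.7° → +117.7°, shortest Δλ = -76.6° (west) — crosses 180°.
Leg 4: +117.7° → +158.9°, shortest Δλ = 41.2° (east) — does not cross 180°.
Leg 5: +158.9° → +121.6°, shortest Δλ = -37.3° (west) — does not cross 180°.
Total crossings: 2.

2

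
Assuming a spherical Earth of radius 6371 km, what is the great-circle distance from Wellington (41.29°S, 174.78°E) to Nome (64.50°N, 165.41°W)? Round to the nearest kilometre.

Δλ = -165.41 − 174.78 = -340.19°; wrapped into (−180°, 180°]: 19.81°.
Δφ = 64.50 − -41.29 = 105.79°.
a = sin²(Δφ/2) + cos φ₁ · cos φ₂ · sin²(Δλ/2) = 0.645628.
c = 2·atan2(√a, √(1−a)) = 1.86633 rad → d = 6371·c ≈ 11890.42 km.

11890 km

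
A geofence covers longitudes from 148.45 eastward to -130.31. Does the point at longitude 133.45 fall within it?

Band width going east from +148.45° to -130.31°: ((-130.31 − 148.45) mod 360) = 81.24°.
Offset of +133.45° east of the west edge: ((133.45 − 148.45) mod 360) = 345.00°.
345.00° > 81.24° ⇒ outside.

No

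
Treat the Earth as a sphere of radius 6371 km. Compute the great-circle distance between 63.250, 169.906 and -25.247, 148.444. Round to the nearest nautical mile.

Δλ = 148.444 − 169.906 = -21.462°.
Δφ = -25.247 − 63.250 = -88.497°.
a = sin²(Δφ/2) + cos φ₁ · cos φ₂ · sin²(Δλ/2) = 0.501000.
c = 2·atan2(√a, √(1−a)) = 1.57280 rad → d = 6371·c ≈ 10020.28 km ≈ 5410.52 nmi.

5411 nmi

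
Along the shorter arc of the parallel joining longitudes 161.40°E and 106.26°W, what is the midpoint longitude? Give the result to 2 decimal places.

Signed shortest Δλ from +161.40° to -106.26° is +92.34°.
Midpoint longitude = +161.40° + (+92.34°)/2 = +161.40° + 46.17° = +207.57°.
Normalise into (−180°, 180°]: -152.43°.
(The naïve average (+161.40 + -106.26)/2 = 27.57° is on the wrong side of the globe.)

152.43°W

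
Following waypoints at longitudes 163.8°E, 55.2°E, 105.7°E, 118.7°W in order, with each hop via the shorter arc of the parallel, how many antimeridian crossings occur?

1

Leg 1: +163.8° → +55.2°, shortest Δλ = -108.6° (west) — does not cross 180°.
Leg 2: +55.2° → +105.7°, shortest Δλ = 50.5° (east) — does not cross 180°.
Leg 3: +105.7° → -118.7°, shortest Δλ = 135.6° (east) — crosses 180°.
Total crossings: 1.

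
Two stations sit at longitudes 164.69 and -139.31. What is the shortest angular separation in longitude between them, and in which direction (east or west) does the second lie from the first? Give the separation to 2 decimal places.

Raw difference: -139.31 − 164.69 = -304.0°.
Normalise into (−180°, 180°]: -304.0° + 360° = 56.0°.
Positive ⇒ the second point lies to the east; separation 56.00°.

56.00° east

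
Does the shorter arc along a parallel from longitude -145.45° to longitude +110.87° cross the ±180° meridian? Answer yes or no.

Yes

Naïve |110.87 − -145.45| = 256.32° > 180°, so the shorter arc goes the other way round — across 180°.
Signed shortest Δλ = ((110.87 − -145.45 + 180) mod 360) − 180 = -103.68°.
Going west by 103.68° from -145.45° passes through 180° before reaching +110.87°.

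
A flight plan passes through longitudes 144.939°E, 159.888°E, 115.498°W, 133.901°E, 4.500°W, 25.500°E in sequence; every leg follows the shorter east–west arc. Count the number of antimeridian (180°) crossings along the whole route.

2

Leg 1: +144.939° → +159.888°, shortest Δλ = 14.949° (east) — does not cross 180°.
Leg 2: +159.888° → -115.498°, shortest Δλ = 84.614° (east) — crosses 180°.
Leg 3: -115.498° → +133.901°, shortest Δλ = -110.601° (west) — crosses 180°.
Leg 4: +133.901° → -4.500°, shortest Δλ = -138.401° (west) — does not cross 180°.
Leg 5: -4.500° → +25.500°, shortest Δλ = 30.0° (east) — does not cross 180°.
Total crossings: 2.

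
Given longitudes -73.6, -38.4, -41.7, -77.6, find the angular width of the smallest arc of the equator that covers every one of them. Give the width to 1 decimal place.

Sort the longitudes: -77.6°, -73.6°, -41.7°, -38.4°.
Eastward gaps between consecutive values (wrapping around): 4.0°, 31.9°, 3.3°, 320.8°.
Largest gap = 320.8° ⇒ minimal covering band is its complement: 360° − 320.8° = 39.2°.
Band runs from -77.6° eastward to -38.4°.

39.2°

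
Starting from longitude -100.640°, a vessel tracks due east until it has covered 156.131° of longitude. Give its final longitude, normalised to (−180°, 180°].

Start at -100.640°; shift +156.131° → +55.491°.
+55.491° already lies in (−180°, 180°].

+55.491°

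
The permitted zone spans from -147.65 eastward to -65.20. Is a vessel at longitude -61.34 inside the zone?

Band width going east from -147.65° to -65.20°: ((-65.20 − -147.65) mod 360) = 82.45°.
Offset of -61.34° east of the west edge: ((-61.34 − -147.65) mod 360) = 86.31°.
86.31° > 82.45° ⇒ outside.

No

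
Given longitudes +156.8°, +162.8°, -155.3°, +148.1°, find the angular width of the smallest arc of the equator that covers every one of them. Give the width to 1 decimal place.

Sort the longitudes: -155.3°, +148.1°, +156.8°, +162.8°.
Eastward gaps between consecutive values (wrapping around): 303.4°, 8.7°, 6.0°, 41.9°.
Largest gap = 303.4° ⇒ minimal covering band is its complement: 360° − 303.4° = 56.6°.
Band runs from +148.1° eastward to -155.3°, crossing the antimeridian.

56.6°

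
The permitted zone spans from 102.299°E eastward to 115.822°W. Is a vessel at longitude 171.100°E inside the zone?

Yes

Band width going east from +102.299° to -115.822°: ((-115.822 − 102.299) mod 360) = 141.879°.
Offset of +171.100° east of the west edge: ((171.100 − 102.299) mod 360) = 68.801°.
68.801° ≤ 141.879° ⇒ inside.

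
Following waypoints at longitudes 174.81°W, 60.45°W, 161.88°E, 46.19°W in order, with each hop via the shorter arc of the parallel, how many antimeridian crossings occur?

Leg 1: -174.81° → -60.45°, shortest Δλ = 114.36° (east) — does not cross 180°.
Leg 2: -60.45° → +161.88°, shortest Δλ = -137.67° (west) — crosses 180°.
Leg 3: +161.88° → -46.19°, shortest Δλ = 151.93° (east) — crosses 180°.
Total crossings: 2.

2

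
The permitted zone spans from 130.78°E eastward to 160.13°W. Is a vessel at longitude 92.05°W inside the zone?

Band width going east from +130.78° to -160.13°: ((-160.13 − 130.78) mod 360) = 69.09°.
Offset of -92.05° east of the west edge: ((-92.05 − 130.78) mod 360) = 137.17°.
137.17° > 69.09° ⇒ outside.

No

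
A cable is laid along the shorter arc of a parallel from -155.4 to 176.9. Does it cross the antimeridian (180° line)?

Yes

Naïve |176.9 − -155.4| = 332.3° > 180°, so the shorter arc goes the other way round — across 180°.
Signed shortest Δλ = ((176.9 − -155.4 + 180) mod 360) − 180 = -27.7°.
Going west by 27.7° from -155.4° passes through 180° before reaching +176.9°.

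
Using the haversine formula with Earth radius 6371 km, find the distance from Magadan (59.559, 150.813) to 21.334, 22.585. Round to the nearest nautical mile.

Δλ = 22.585 − 150.813 = -128.228°.
Δφ = 21.334 − 59.559 = -38.225°.
a = sin²(Δφ/2) + cos φ₁ · cos φ₂ · sin²(Δλ/2) = 0.489187.
c = 2·atan2(√a, √(1−a)) = 1.54917 rad → d = 6371·c ≈ 9869.76 km ≈ 5329.24 nmi.

5329 nmi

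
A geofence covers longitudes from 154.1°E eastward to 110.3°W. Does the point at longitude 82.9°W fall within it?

No

Band width going east from +154.1° to -110.3°: ((-110.3 − 154.1) mod 360) = 95.6°.
Offset of -82.9° east of the west edge: ((-82.9 − 154.1) mod 360) = 123.0°.
123.0° > 95.6° ⇒ outside.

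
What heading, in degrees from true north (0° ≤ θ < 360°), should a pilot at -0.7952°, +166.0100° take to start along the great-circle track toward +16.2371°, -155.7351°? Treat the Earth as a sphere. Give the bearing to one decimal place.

Δλ = -155.7351 − 166.0100 = -321.7451°; wrapped into (−180°, 180°]: 38.2549°.
θ = atan2( sin Δλ · cos φ₂ , cos φ₁ · sin φ₂ − sin φ₁ · cos φ₂ · cos Δλ )
  = atan2(0.59446, 0.29005) = 63.991° → normalised to [0°, 360°): 63.991°.

64.0°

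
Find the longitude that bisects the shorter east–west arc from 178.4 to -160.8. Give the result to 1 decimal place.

-171.2°

Signed shortest Δλ from +178.4° to -160.8° is +20.8°.
Midpoint longitude = +178.4° + (+20.8°)/2 = +178.4° + 10.4° = +188.8°.
Normalise into (−180°, 180°]: -171.2°.
(The naïve average (+178.4 + -160.8)/2 = 8.8° is on the wrong side of the globe.)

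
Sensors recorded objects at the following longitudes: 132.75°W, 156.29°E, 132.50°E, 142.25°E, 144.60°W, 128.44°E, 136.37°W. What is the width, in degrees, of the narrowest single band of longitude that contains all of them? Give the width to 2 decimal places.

Sort the longitudes: -144.60°, -136.37°, -132.75°, +128.44°, +132.50°, +142.25°, +156.29°.
Eastward gaps between consecutive values (wrapping around): 8.23°, 3.62°, 261.19°, 4.06°, 9.75°, 14.04°, 59.11°.
Largest gap = 261.19° ⇒ minimal covering band is its complement: 360° − 261.19° = 98.81°.
Band runs from +128.44° eastward to -132.75°, crossing the antimeridian.

98.81°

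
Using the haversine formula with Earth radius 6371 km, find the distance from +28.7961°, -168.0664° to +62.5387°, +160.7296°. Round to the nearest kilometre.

4378 km

Δλ = 160.7296 − -168.0664 = 328.7960°; wrapped into (−180°, 180°]: -31.2040°.
Δφ = 62.5387 − 28.7961 = 33.7426°.
a = sin²(Δφ/2) + cos φ₁ · cos φ₂ · sin²(Δλ/2) = 0.113462.
c = 2·atan2(√a, √(1−a)) = 0.68712 rad → d = 6371·c ≈ 4377.64 km.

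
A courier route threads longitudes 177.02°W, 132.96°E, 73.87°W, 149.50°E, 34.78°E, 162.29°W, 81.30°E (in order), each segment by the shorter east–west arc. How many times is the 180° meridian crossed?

Leg 1: -177.02° → +132.96°, shortest Δλ = -50.02° (west) — crosses 180°.
Leg 2: +132.96° → -73.87°, shortest Δλ = 153.17° (east) — crosses 180°.
Leg 3: -73.87° → +149.50°, shortest Δλ = -136.63° (west) — crosses 180°.
Leg 4: +149.50° → +34.78°, shortest Δλ = -114.72° (west) — does not cross 180°.
Leg 5: +34.78° → -162.29°, shortest Δλ = 162.93° (east) — crosses 180°.
Leg 6: -162.29° → +81.30°, shortest Δλ = -116.41° (west) — crosses 180°.
Total crossings: 5.

5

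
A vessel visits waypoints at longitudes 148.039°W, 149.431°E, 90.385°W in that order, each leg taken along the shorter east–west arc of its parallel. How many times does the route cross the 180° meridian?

2

Leg 1: -148.039° → +149.431°, shortest Δλ = -62.53° (west) — crosses 180°.
Leg 2: +149.431° → -90.385°, shortest Δλ = 120.184° (east) — crosses 180°.
Total crossings: 2.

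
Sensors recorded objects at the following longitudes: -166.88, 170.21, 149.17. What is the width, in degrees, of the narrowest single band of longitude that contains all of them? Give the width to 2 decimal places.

43.95°

Sort the longitudes: -166.88°, +149.17°, +170.21°.
Eastward gaps between consecutive values (wrapping around): 316.05°, 21.04°, 22.91°.
Largest gap = 316.05° ⇒ minimal covering band is its complement: 360° − 316.05° = 43.95°.
Band runs from +149.17° eastward to -166.88°, crossing the antimeridian.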